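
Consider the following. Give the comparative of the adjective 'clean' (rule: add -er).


Apply comparative formation (add -er): 'clean' -> 'cleaner'.

cleaner


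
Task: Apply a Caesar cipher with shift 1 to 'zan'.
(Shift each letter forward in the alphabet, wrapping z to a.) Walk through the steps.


Shift each letter by 1: z -> a, a -> b, n -> o. Result: 'abo'.

abo


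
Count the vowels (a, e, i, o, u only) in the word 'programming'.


Vowels in 'programming': o, a, i = 3 vowels.

3


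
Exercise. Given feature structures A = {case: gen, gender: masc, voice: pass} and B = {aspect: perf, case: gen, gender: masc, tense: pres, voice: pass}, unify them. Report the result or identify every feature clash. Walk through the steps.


Compare features:
aspect: A=_ vs B=perf -> unified: perf
case: A=gen vs B=gen -> unified: gen
gender: A=masc vs B=masc -> unified: masc
tense: A=_ vs B=pres -> unified: pres
voice: A=pass vs B=pass -> unified: pass
No clashes found.

Unified: {aspect: perf, case: gen, gender: masc, tense: pres, voice: pass}


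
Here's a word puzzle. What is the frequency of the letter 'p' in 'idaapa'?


Letter 'p' in 'idaapa': found at position(s) 5 = 1 occurrence(s).

1


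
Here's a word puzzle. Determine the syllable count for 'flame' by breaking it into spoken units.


Break 'flame' into syllables: flame -> flame = 1 syllable

1 syllable


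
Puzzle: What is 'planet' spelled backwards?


Reverse 'planet' character by character: 'tenalp'.

tenalp


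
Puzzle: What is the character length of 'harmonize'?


Spell out 'harmonize' and number each letter: h(1), a(2), r(3), m(4), o(5), n(6), i(7), z(8), e(9). Total: 9 letters.

9


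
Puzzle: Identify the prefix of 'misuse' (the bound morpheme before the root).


The word 'misuse' = 'mis' (prefix) + 'use' (root). The prefix is 'mis'.

mis


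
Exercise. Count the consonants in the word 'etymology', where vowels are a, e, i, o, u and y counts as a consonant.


Consonants in 'etymology': t, y, m, l, g, y = 6 consonants.

6


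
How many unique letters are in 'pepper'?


Unique letters in 'pepper': {e, p, r} = 3 distinct letters.

3


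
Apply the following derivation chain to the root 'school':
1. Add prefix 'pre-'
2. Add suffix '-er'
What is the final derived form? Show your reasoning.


Step 1: Add prefix 'pre-' to 'school' = 'preschool'
Step 2: Add suffix '-er' to 'preschool' = 'preschooler'

preschooler


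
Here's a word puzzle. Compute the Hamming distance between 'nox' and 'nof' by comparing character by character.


Alignment:
Position 1: 'n' vs 'n' = match
Position 2: 'o' vs 'o' = match
Position 3: 'x' vs 'f' = DIFFER
Total differences: 1

1


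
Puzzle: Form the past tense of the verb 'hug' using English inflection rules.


Apply rule: Double final consonant and add -ed. 'hug' becomes 'hugged'.

hugged


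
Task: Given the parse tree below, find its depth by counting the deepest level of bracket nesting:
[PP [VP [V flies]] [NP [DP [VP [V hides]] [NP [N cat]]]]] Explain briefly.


Count bracket nesting levels:
'[' at pos 0: depth = 1
'[' at pos 4: depth = 2
'[' at pos 8: depth = 3
'[' at pos 19: depth = 2
'[' at pos 23: depth = 3
'[' at pos 27: depth = 4
'[' at pos 31: depth = 5
'[' at pos 42: depth = 4
'[' at pos 46: depth = 5
Maximum depth reached: 5

5


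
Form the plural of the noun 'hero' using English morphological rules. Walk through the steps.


Apply rule: Add -es (consonant + o). 'hero' becomes 'heroes'.

heroes


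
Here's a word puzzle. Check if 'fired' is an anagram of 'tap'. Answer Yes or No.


Sorted letters of 'fired': 'defir'
Sorted letters of 'tap': 'apt'
They do not match.

No


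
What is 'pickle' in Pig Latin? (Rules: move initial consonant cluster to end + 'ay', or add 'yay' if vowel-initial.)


'pickle': move consonant cluster 'p' to end and add 'ay': 'icklepay'.

icklepay


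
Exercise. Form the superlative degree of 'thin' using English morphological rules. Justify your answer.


Apply superlative formation (double final consonant, add -est): 'thin' -> 'thinnest'.

thinnest


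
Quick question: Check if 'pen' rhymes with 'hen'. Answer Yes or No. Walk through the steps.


Rime (stressed vowel + following sounds) of 'pen': -en = /ɛn/
Rime of 'hen': -en = /ɛn/
/ɛn/ and /ɛn/ are the same ending sound, so the words rhyme.

Yes


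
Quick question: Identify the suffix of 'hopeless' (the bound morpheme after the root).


The word 'hopeless' = 'hope' (root) + '-less' (suffix). The suffix is '-less'.

less


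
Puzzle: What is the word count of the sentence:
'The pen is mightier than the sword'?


Split into words: The | pen | is | mightier | than | the | sword = 7 words.

7


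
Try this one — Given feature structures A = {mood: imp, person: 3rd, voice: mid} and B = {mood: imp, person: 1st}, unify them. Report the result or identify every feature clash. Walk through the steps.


Compare features:
mood: A=imp vs B=imp -> unified: imp
person: A=3rd vs B=1st -> CLASH
voice: A=mid vs B=_ -> unified: mid
Clash detected on feature 'person' (3rd vs 1st); unification fails.

CLASH on 'person' (3rd vs 1st)


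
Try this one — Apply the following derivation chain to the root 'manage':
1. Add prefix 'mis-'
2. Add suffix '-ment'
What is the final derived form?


Step 1: Add prefix 'mis-' to 'manage' = 'mismanage'
Step 2: Add suffix '-ment' to 'mismanage' = 'mismanagement'

mismanagement


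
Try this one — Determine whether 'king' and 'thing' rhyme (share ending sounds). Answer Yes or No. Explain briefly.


Rime (stressed vowel + following sounds) of 'king': -ing = /ɪŋ/
Rime of 'thing': -ing = /ɪŋ/
/ɪŋ/ and /ɪŋ/ are the same ending sound, so the words rhyme.

Yes


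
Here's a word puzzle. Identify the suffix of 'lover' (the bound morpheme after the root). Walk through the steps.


The word 'lover' = 'love' (root) + '-er' (suffix). The suffix is '-er'.

er


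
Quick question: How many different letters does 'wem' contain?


Unique letters in 'wem': {e, m, w} = 3 distinct letters.

3


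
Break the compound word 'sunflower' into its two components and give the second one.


Split 'sunflower' into 'sun' + 'flower'. The second part is 'flower'.

flower


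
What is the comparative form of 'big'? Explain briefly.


Apply comparative formation (double final consonant, add -er): 'big' -> 'bigger'.

bigger


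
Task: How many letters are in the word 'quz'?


Spell out 'quz' and number each letter: q(1), u(2), z(3). Total: 3 letters.

3


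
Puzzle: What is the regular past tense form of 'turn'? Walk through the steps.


Apply rule: Add -ed. 'turn' becomes 'turned'.

turned


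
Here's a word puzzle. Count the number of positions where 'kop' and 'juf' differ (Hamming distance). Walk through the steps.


Alignment:
Position 1: 'k' vs 'j' = DIFFER
Position 2: 'o' vs 'u' = DIFFER
Position 3: 'p' vs 'f' = DIFFER
Total differences: 3

3


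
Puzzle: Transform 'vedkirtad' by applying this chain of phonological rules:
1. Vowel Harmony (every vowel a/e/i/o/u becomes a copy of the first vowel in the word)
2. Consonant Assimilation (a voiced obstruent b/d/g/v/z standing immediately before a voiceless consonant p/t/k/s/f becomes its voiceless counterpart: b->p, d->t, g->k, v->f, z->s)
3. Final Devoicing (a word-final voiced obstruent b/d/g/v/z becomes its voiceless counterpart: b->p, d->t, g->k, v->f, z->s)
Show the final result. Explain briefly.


Starting form: 'vedkirtad'
Rule 1: Vowel Harmony: all vowels become 'e' (matching first vowel). 'vedkirtad' -> 'vedkerted'
Rule 2: Consonant Assimilation: voiced obstruent before voiceless consonant becomes voiceless ('dk' -> 'tk'). 'vedkerted' -> 'vetkerted'
Rule 3: Final Devoicing: word-final voiced obstruent 'd' becomes voiceless 't'. 'vetkerted' -> 'vetkertet'
Final form: 'vetkertet'

vetkertet


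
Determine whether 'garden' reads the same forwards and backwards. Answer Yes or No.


Forward: 'garden'
Reversed: 'nedrag'
They differ.

No


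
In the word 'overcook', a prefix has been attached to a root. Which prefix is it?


The word 'overcook' = 'over' (prefix) + 'cook' (root). The prefix is 'over'.

over


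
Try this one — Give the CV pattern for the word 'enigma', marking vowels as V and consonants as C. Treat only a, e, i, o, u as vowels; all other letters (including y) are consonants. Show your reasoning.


Letter mapping: e = V, n = C, i = V, g = C, m = C, a = V.

VCVCCV


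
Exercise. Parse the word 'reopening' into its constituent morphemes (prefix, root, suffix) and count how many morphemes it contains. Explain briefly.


Step 1: Identify prefix: 're' (meaning: again)
Step 2: Identify root: 'open'
Step 3: Identify suffix(es): 'ing'
Decomposition: re- (prefix: again) + open (root) + -ing (suffix: ongoing action)
Total morphemes: 3

3 morphemes (re- (prefix: again) + open (root) + -ing (suffix: ongoing action))


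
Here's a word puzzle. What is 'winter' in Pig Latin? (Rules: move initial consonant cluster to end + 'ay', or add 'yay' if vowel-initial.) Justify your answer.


'winter': move consonant cluster 'w' to end and add 'ay': 'interway'.

interway


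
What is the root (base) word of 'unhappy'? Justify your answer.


Remove prefix 'un' from 'unhappy' to get root 'happy'.

happy


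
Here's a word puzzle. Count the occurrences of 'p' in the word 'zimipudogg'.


Letter 'p' in 'zimipudogg': found at position(s) 5 = 1 occurrence(s).

1


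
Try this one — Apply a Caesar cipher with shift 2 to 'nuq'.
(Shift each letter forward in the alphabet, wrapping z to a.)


Shift each letter by 2: n -> p, u -> w, q -> s. Result: 'pws'.

pws


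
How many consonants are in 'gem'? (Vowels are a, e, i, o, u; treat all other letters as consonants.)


Consonants in 'gem': g, m = 2 consonants.

2


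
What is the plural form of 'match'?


Apply rule: Add -es (sibilant/fricative ending). 'match' becomes 'matches'.

matches


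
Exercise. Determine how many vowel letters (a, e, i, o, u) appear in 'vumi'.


Vowels in 'vumi': u, i = 2 vowels.

2


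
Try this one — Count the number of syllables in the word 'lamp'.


Break 'lamp' into syllables: lamp -> lamp = 1 syllable

1 syllable


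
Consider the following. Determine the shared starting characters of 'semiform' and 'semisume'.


Compare from the start: 4 characters match: 'semi'. Mismatch at position 5: 'f' vs 's'.

semi


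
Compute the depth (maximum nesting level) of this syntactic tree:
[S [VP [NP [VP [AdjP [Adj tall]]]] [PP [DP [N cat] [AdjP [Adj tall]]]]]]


Count bracket nesting levels:
'[' at pos 0: depth = 1
'[' at pos 3: depth = 2
'[' at pos 7: depth = 3
'[' at pos 11: depth = 4
'[' at pos 15: depth = 5
'[' at pos 21: depth = 6
'[' at pos 35: depth = 3
'[' at pos 39: depth = 4
'[' at pos 43: depth = 5
'[' at pos 51: depth = 5
'[' at pos 57: depth = 6
Maximum depth reached: 6

6


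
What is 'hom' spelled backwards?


Reverse 'hom' character by character: 'moh'.

moh


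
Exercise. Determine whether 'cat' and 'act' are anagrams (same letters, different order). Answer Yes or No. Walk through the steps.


Sorted letters of 'cat': 'act'
Sorted letters of 'act': 'act'
They match.

Yes


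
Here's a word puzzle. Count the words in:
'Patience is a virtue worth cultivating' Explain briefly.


Split into words: Patience | is | a | virtue | worth | cultivating = 6 words.

6


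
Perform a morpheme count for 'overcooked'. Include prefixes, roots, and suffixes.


Decomposition: over- (prefix) + cook (root) + -ed (suffix) = 3 morpheme(s)

3 morphemes


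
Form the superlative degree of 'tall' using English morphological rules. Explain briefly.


Apply superlative formation (add -est): 'tall' -> 'tallest'.

tallest


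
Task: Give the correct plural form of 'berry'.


Apply rule: Change -y to -ies (consonant + y). 'berry' becomes 'berries'.

berries


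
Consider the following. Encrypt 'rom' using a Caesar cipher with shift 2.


Shift each letter by 2: r -> t, o -> q, m -> o. Result: 'tqo'.

tqo


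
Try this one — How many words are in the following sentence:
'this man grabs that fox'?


Split into words: this | man | grabs | that | fox = 5 words.

5


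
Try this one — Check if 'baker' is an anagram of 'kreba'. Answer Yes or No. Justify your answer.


Sorted letters of 'baker': 'abekr'
Sorted letters of 'kreba': 'abekr'
They match.

Yes


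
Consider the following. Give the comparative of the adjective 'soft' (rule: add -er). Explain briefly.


Apply comparative formation (add -er): 'soft' -> 'softer'.

softer


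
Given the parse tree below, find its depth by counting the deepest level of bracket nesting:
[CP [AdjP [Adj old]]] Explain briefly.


Count bracket nesting levels:
'[' at pos 0: depth = 1
'[' at pos 4: depth = 2
'[' at pos 10: depth = 3
Maximum depth reached: 3

3


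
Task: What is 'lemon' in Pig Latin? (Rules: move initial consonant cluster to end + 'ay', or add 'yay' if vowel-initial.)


'lemon': move consonant cluster 'l' to end and add 'ay': 'emonlay'.

emonlay


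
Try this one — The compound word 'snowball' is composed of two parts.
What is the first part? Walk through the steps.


Split 'snowball' into 'snow' + 'ball'. The first part is 'snow'.

snow


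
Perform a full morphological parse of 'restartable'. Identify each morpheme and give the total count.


Step 1: Identify prefix: 're' (meaning: again)
Step 2: Identify root: 'start'
Step 3: Identify suffix(es): 'able'
Decomposition: re- (prefix: again) + start (root) + -able (suffix: capable of)
Total morphemes: 3

3 morphemes (re- (prefix: again) + start (root) + -able (suffix: capable of))


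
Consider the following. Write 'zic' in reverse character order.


Reverse 'zic' character by character: 'ciz'.

ciz


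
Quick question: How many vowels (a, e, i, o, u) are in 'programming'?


Vowels in 'programming': o, a, i = 3 vowels.

3


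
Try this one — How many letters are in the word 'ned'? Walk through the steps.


Spell out 'ned' and number each letter: n(1), e(2), d(3). Total: 3 letters.

3


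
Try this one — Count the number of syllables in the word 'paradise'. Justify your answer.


Break 'paradise' into syllables: par-a-dise -> par | a | dise = 3 syllables

3 syllables


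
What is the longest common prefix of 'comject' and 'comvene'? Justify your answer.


Compare from the start: 3 characters match: 'com'. Mismatch at position 4: 'j' vs 'v'.

com


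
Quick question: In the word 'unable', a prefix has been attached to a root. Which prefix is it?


The word 'unable' = 'un' (prefix) + 'able' (root). The prefix is 'un'.

un


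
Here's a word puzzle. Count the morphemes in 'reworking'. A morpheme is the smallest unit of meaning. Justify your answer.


Decomposition: re- (prefix) + work (root) + -ing (suffix) = 3 morpheme(s)

3 morphemes


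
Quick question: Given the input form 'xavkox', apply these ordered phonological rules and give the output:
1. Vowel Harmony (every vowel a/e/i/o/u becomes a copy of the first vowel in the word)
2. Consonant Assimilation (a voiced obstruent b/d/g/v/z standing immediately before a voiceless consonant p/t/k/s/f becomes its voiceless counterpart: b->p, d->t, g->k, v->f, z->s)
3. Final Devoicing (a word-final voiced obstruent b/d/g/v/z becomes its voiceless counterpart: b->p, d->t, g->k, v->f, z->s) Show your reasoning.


Starting form: 'xavkox'
Rule 1: Vowel Harmony: all vowels become 'a' (matching first vowel). 'xavkox' -> 'xavkax'
Rule 2: Consonant Assimilation: voiced obstruent before voiceless consonant becomes voiceless ('vk' -> 'fk'). 'xavkax' -> 'xafkax'
Rule 3: Final Devoicing: final consonant 'x' is not one of the voiced obstruents b/d/g/v/z. No change.
Final form: 'xafkax'

xafkax


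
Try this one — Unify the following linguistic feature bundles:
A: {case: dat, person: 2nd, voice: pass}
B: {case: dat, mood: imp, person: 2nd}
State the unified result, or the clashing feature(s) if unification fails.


Compare features:
case: A=dat vs B=dat -> unified: dat
mood: A=_ vs B=imp -> unified: imp
person: A=2nd vs B=2nd -> unified: 2nd
voice: A=pass vs B=_ -> unified: pass
No clashes found.

Unified: {case: dat, mood: imp, person: 2nd, voice: pass}


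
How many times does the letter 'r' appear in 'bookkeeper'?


Letter 'r' in 'bookkeeper': found at position(s) 10 = 1 occurrence(s).

1


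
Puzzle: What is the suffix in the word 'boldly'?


The word 'boldly' = 'bold' (root) + '-ly' (suffix). The suffix is '-ly'.

ly


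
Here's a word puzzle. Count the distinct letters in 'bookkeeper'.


Unique letters in 'bookkeeper': {b, e, k, o, p, r} = 6 distinct letters.

6


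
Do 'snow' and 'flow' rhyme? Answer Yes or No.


Rime (stressed vowel + following sounds) of 'snow': -ow = /oʊ/
Rime of 'flow': -ow = /oʊ/
/oʊ/ and /oʊ/ are the same ending sound, so the words rhyme.

Yes


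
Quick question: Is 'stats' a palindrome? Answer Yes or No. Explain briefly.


Forward: 'stats'
Reversed: 'stats'
They are identical.

Yes


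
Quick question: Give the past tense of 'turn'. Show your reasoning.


Apply rule: Add -ed. 'turn' becomes 'turned'.

turned


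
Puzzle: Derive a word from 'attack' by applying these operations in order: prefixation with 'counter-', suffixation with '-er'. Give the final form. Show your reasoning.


Step 1: Add prefix 'counter-' to 'attack' = 'counterattack'
Step 2: Add suffix '-er' to 'counterattack' = 'counterattacker'

counterattacker


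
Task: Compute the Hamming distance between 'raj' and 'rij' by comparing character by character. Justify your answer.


Alignment:
Position 1: 'r' vs 'r' = match
Position 2: 'a' vs 'i' = DIFFER
Position 3: 'j' vs 'j' = match
Total differences: 1

1


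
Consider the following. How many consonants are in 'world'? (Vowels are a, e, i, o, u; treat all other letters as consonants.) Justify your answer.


Consonants in 'world': w, r, l, d = 4 consonants.

4


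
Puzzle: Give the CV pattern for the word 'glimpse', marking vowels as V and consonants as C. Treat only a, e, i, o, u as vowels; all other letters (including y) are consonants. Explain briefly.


Letter mapping: g = C, l = C, i = V, m = C, p = C, s = C, e = V.

CCVCCCV


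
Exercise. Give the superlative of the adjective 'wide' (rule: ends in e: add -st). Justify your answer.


Apply superlative formation (ends in e: add -st): 'wide' -> 'widest'.

widest


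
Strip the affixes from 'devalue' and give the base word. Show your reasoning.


Remove prefix 'de' from 'devalue' to get root 'value'.

value


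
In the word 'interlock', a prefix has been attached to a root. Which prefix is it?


The word 'interlock' = 'inter' (prefix) + 'lock' (root). The prefix is 'inter'.

inter


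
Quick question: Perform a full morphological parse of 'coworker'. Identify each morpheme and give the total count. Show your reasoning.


Step 1: Identify prefix: 'co' (meaning: together)
Step 2: Identify root: 'work'
Step 3: Identify suffix(es): 'er'
Decomposition: co- (prefix: together) + work (root) + -er (suffix: one who)
Total morphemes: 3

3 morphemes (co- (prefix: together) + work (root) + -er (suffix: one who))


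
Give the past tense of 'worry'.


Apply rule: Change -y to -ied. 'worry' becomes 'worried'.

worried


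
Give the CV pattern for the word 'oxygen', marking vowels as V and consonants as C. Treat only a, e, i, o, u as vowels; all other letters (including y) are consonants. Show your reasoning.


Letter mapping: o = V, x = C, y = C, g = C, e = V, n = C.

VCCCVC


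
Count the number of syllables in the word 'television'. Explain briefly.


Break 'television' into syllables: tel-e-vi-sion -> tel | e | vi | sion = 4 syllables

4 syllables


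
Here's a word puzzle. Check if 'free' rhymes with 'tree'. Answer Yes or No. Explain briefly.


Rime (stressed vowel + following sounds) of 'free': -ee = /iː/
Rime of 'tree': -ee = /iː/
/iː/ and /iː/ are the same ending sound, so the words rhyme.

Yes


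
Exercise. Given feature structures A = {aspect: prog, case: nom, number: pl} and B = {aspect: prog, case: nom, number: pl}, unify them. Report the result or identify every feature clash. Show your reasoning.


Compare features:
aspect: A=prog vs B=prog -> unified: prog
case: A=nom vs B=nom -> unified: nom
number: A=pl vs B=pl -> unified: pl
No clashes found.

Unified: {aspect: prog, case: nom, number: pl}


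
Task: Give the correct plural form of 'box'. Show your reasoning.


Apply rule: Add -es (sibilant/fricative ending). 'box' becomes 'boxes'.

boxes


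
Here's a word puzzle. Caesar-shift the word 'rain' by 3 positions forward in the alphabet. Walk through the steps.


Shift each letter by 3: r -> u, a -> d, i -> l, n -> q. Result: 'udlq'.

udlq


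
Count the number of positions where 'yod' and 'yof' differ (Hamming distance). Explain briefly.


Alignment:
Position 1: 'y' vs 'y' = match
Position 2: 'o' vs 'o' = match
Position 3: 'd' vs 'f' = DIFFER
Total differences: 1

1


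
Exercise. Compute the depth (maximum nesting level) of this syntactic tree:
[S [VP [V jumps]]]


Count bracket nesting levels:
'[' at pos 0: depth = 1
'[' at pos 3: depth = 2
'[' at pos 7: depth = 3
Maximum depth reached: 3

3


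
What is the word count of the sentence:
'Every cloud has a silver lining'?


Split into words: Every | cloud | has | a | silver | lining = 6 words.

6


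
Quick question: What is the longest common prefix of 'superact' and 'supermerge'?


Compare from the start: 5 characters match: 'super'. Mismatch at position 6: 'a' vs 'm'.

super


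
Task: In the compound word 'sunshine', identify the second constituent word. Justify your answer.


Split 'sunshine' into 'sun' + 'shine'. The second part is 'shine'.

shine


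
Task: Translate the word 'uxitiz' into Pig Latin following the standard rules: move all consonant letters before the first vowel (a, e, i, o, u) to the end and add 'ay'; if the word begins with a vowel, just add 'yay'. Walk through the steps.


'uxitiz' starts with a vowel, so add 'yay': 'uxitizyay'.

uxitizyay


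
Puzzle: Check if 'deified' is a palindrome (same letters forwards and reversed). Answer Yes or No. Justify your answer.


Forward: 'deified'
Reversed: 'deified'
They are identical.

Yes


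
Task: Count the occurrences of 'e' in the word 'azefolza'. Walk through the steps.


Letter 'e' in 'azefolza': found at position(s) 3 = 1 occurrence(s).

1


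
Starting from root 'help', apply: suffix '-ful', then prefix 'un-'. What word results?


Step 1: Add suffix '-ful' to 'help' = 'helpful'
Step 2: Add prefix 'un-' to 'helpful' = 'unhelpful'

unhelpful


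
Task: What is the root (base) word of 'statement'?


Remove suffix '-ment' from 'statement' to get root 'state'.

state


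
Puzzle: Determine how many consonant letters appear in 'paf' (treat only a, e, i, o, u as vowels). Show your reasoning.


Consonants in 'paf': p, f = 2 consonants.

2


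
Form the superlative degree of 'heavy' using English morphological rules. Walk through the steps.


Apply superlative formation (consonant + y: change y to i, add -est): 'heavy' -> 'heaviest'.

heaviest


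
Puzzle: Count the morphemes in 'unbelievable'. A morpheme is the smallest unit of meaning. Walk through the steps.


Decomposition: un- (prefix) + believe (root) + -able (suffix) = 3 morpheme(s)

3 morphemes


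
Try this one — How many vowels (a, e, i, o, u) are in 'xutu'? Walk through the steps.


Vowels in 'xutu': u, u = 2 vowels.

2


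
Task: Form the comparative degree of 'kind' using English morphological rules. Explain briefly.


Apply comparative formation (add -er): 'kind' -> 'kinder'.

kinder


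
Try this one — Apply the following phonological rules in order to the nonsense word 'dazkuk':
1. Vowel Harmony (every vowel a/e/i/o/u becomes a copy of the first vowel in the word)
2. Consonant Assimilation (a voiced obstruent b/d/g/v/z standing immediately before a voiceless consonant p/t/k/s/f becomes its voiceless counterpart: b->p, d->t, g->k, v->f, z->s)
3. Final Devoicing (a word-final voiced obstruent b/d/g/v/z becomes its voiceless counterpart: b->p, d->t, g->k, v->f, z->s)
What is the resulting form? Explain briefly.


Starting form: 'dazkuk'
Rule 1: Vowel Harmony: all vowels become 'a' (matching first vowel). 'dazkuk' -> 'dazkak'
Rule 2: Consonant Assimilation: voiced obstruent before voiceless consonant becomes voiceless ('zk' -> 'sk'). 'dazkak' -> 'daskak'
Rule 3: Final Devoicing: final consonant 'k' is not one of the voiced obstruents b/d/g/v/z. No change.
Final form: 'daskak'

daskak


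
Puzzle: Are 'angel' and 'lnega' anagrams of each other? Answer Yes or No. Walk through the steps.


Sorted letters of 'angel': 'aegln'
Sorted letters of 'lnega': 'aegln'
They match.

Yes


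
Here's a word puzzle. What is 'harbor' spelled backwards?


Reverse 'harbor' character by character: 'robrah'.

robrah


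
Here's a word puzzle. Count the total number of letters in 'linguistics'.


Spell out 'linguistics' and number each letter: l(1), i(2), n(3), g(4), u(5), i(6), s(7), t(8), i(9), c(10), s(11). Total: 11 letters.

11


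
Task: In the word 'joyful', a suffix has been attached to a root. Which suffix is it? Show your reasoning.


The word 'joyful' = 'joy' (root) + '-ful' (suffix). The suffix is '-ful'.

ful


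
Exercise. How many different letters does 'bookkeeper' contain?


Unique letters in 'bookkeeper': {b, e, k, o, p, r} = 6 distinct letters.

6


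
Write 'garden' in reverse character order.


Reverse 'garden' character by character: 'nedrag'.

nedrag


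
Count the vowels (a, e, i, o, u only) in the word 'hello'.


Vowels in 'hello': e, o = 2 vowels.

2


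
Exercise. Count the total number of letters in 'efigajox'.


Spell out 'efigajox' and number each letter: e(1), f(2), i(3), g(4), a(5), j(6), o(7), x(8). Total: 8 letters.

8


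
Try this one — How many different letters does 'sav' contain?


Unique letters in 'sav': {a, s, v} = 3 distinct letters.

3


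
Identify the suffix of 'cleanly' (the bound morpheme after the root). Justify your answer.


The word 'cleanly' = 'clean' (root) + '-ly' (suffix). The suffix is '-ly'.

ly


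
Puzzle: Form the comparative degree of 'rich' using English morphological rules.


Apply comparative formation (add -er): 'rich' -> 'richer'.

richer


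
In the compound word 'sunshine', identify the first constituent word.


Split 'sunshine' into 'sun' + 'shine'. The first part is 'sun'.

sun


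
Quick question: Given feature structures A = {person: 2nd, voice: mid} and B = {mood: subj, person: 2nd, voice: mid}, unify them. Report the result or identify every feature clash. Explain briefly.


Compare features:
mood: A=_ vs B=subj -> unified: subj
person: A=2nd vs B=2nd -> unified: 2nd
voice: A=mid vs B=mid -> unified: mid
No clashes found.

Unified: {mood: subj, person: 2nd, voice: mid}


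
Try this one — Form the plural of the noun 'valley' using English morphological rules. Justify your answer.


Apply rule: Add -s. 'valley' becomes 'valleys'.

valleys


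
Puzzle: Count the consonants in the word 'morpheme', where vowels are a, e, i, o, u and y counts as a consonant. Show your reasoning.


Consonants in 'morpheme': m, r, p, h, m = 5 consonants.

5


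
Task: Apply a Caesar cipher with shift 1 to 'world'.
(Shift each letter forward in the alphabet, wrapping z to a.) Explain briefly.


Shift each letter by 1: w -> x, o -> p, r -> s, l -> m, d -> e. Result: 'xpsme'.

xpsme


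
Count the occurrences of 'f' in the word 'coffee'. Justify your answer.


Letter 'f' in 'coffee': found at position(s) 3, 4 = 2 occurrence(s).

2


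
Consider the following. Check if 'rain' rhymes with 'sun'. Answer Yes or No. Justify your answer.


Rime (stressed vowel + following sounds) of 'rain': -ain = /eɪn/
Rime of 'sun': -un = /ʌn/
/eɪn/ and /ʌn/ are different ending sounds, so the words do not rhyme.

No


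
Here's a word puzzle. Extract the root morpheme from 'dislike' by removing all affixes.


Remove prefix 'dis' from 'dislike' to get root 'like'.

like


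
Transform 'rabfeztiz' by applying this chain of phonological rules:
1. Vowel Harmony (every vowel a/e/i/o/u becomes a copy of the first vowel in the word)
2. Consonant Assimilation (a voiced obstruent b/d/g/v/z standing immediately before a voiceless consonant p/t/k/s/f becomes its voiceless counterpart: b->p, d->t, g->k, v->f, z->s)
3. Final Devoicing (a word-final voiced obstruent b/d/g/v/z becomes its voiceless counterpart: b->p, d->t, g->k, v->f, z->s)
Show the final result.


Starting form: 'rabfeztiz'
Rule 1: Vowel Harmony: all vowels become 'a' (matching first vowel). 'rabfeztiz' -> 'rabfaztaz'
Rule 2: Consonant Assimilation: voiced obstruent before voiceless consonant becomes voiceless ('bf' -> 'pf', 'zt' -> 'st'). 'rabfaztaz' -> 'rapfastaz'
Rule 3: Final Devoicing: word-final voiced obstruent 'z' becomes voiceless 's'. 'rapfastaz' -> 'rapfastas'
Final form: 'rapfastas'

rapfastas


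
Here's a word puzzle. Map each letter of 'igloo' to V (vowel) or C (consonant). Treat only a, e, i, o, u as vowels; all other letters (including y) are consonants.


Letter mapping: i = V, g = C, l = C, o = V, o = V.

VCCVV


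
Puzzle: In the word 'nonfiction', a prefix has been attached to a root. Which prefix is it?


The word 'nonfiction' = 'non' (prefix) + 'fiction' (root). The prefix is 'non'.

non


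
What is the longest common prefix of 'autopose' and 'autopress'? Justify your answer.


Compare from the start: 5 characters match: 'autop'. Mismatch at position 6: 'o' vs 'r'.

autop


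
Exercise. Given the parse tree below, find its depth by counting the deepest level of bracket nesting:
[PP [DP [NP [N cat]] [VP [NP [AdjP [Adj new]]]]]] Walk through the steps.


Count bracket nesting levels:
'[' at pos 0: depth = 1
'[' at pos 4: depth = 2
'[' at pos 8: depth = 3
'[' at pos 12: depth = 4
'[' at pos 21: depth = 3
'[' at pos 25: depth = 4
'[' at pos 29: depth = 5
'[' at pos 35: depth = 6
Maximum depth reached: 6

6


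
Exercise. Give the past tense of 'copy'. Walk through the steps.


Apply rule: Change -y to -ied. 'copy' becomes 'copied'.

copied


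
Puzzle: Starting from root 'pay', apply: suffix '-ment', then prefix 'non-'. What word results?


Step 1: Add suffix '-ment' to 'pay' = 'payment'
Step 2: Add prefix 'non-' to 'payment' = 'nonpayment'

nonpayment


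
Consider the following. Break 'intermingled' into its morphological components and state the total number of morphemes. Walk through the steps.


Step 1: Identify prefix: 'inter' (meaning: between)
Step 2: Identify root: 'mingle'
Step 3: Identify suffix(es): 'ed'
Decomposition: inter- (prefix: between) + mingle (root) + -ed (suffix: past)
Total morphemes: 3

3 morphemes (inter- (prefix: between) + mingle (root) + -ed (suffix: past))


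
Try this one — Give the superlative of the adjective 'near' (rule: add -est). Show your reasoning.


Apply superlative formation (add -est): 'near' -> 'nearest'.

nearest


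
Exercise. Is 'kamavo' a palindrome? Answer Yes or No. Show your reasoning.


Forward: 'kamavo'
Reversed: 'ovamak'
They differ.

No


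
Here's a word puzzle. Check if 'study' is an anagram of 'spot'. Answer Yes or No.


Sorted letters of 'study': 'dstuy'
Sorted letters of 'spot': 'opst'
They do not match.

No


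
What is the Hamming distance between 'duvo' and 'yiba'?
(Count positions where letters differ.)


Alignment:
Position 1: 'd' vs 'y' = DIFFER
Position 2: 'u' vs 'i' = DIFFER
Position 3: 'v' vs 'b' = DIFFER
Position 4: 'o' vs 'a' = DIFFER
Total differences: 4

4


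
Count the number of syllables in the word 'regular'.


Break 'regular' into syllables: reg-u-lar -> reg | u | lar = 3 syllables

3 syllables


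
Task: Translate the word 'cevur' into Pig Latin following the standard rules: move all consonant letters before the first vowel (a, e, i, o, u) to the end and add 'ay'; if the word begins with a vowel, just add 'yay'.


'cevur': move consonant cluster 'c' to end and add 'ay': 'evurcay'.

evurcay


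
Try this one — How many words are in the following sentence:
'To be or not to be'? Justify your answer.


Split into words: To | be | or | not | to | be = 6 words.

6


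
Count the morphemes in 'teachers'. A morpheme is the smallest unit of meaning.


Decomposition: teach (root) + -er (suffix) + -s (plural) = 3 morpheme(s)

3 morphemes


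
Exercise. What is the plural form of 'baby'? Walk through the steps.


Apply rule: Change -y to -ies (consonant + y). 'baby' becomes 'babies'.

babies


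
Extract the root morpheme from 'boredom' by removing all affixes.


Remove suffix '-dom' from 'boredom' to get root 'bore'.

bore


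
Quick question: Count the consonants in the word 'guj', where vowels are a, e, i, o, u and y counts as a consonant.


Consonants in 'guj': g, j = 2 consonants.

2


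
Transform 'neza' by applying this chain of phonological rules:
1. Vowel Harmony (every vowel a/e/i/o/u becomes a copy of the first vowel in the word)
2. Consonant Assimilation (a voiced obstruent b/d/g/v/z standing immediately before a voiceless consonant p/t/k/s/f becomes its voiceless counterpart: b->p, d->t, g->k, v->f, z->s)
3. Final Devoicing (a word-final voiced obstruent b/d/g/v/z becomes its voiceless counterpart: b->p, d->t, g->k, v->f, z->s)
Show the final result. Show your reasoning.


Starting form: 'neza'
Rule 1: Vowel Harmony: all vowels become 'e' (matching first vowel). 'neza' -> 'neze'
Rule 2: Consonant Assimilation: no voiced obstruent (b/d/g/v/z) stands immediately before a voiceless consonant (p/t/k/s/f). No change.
Rule 3: Final Devoicing: the word ends in the vowel 'e', not a consonant. No change.
Final form: 'neze'

neze


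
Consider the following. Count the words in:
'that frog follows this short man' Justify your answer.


Split into words: that | frog | follows | this | short | man = 6 words.

6


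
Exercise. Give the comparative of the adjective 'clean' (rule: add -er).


Apply comparative formation (add -er): 'clean' -> 'cleaner'.

cleaner


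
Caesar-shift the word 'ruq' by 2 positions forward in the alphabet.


Shift each letter by 2: r -> t, u -> w, q -> s. Result: 'tws'.

tws


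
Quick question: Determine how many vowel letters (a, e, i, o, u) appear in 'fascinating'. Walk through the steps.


Vowels in 'fascinating': a, i, a, i = 4 vowels.

4


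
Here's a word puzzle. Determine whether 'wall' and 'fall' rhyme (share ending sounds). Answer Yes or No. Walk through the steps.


Rime (stressed vowel + following sounds) of 'wall': -all = /ɔːl/
Rime of 'fall': -all = /ɔːl/
/ɔːl/ and /ɔːl/ are the same ending sound, so the words rhyme.

Yes


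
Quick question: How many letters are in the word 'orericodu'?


Spell out 'orericodu' and number each letter: o(1), r(2), e(3), r(4), i(5), c(6), o(7), d(8), u(9). Total: 9 letters.

9


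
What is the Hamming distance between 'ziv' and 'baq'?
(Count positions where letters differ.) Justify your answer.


Alignment:
Position 1: 'z' vs 'b' = DIFFER
Position 2: 'i' vs 'a' = DIFFER
Position 3: 'v' vs 'q' = DIFFER
Total differences: 3

3


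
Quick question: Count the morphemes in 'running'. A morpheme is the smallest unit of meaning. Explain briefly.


Decomposition: run (root) + -ing (suffix) = 2 morpheme(s)

2 morphemes


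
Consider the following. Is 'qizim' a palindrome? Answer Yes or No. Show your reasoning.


Forward: 'qizim'
Reversed: 'miziq'
They differ.

No


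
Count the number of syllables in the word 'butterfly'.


Break 'butterfly' into syllables: but-ter-fly -> but | ter | fly = 3 syllables

3 syllables


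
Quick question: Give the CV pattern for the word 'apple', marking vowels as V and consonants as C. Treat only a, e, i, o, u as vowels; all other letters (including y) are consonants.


Letter mapping: a = V, p = C, p = C, l = C, e = V.

VCCCV


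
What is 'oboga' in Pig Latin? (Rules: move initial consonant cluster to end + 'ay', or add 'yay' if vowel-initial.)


'oboga' starts with a vowel, so add 'yay': 'obogayay'.

obogayay


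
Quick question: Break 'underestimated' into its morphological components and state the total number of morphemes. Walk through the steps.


Step 1: Identify prefix: 'under' (meaning: beneath/insufficient)
Step 2: Identify root: 'estimate'
Step 3: Identify suffix(es): 'ed'
Decomposition: under- (prefix: beneath/insufficient) + estimate (root) + -ed (suffix: past)
Total morphemes: 3

3 morphemes (under- (prefix: beneath/insufficient) + estimate (root) + -ed (suffix: past))


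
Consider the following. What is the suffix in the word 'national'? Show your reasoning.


The word 'national' = 'nation' (root) + '-al' (suffix). The suffix is '-al'.

al


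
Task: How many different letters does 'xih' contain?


Unique letters in 'xih': {h, i, x} = 3 distinct letters.

3


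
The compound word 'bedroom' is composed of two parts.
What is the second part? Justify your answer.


Split 'bedroom' into 'bed' + 'room'. The second part is 'room'.

room


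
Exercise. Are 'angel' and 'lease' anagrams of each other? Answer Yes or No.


Sorted letters of 'angel': 'aegln'
Sorted letters of 'lease': 'aeels'
They do not match.

No


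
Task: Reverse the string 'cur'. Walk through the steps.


Reverse 'cur' character by character: 'ruc'.

ruc


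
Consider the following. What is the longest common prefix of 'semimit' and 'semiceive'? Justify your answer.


Compare from the start: 4 characters match: 'semi'. Mismatch at position 5: 'm' vs 'c'.

semi


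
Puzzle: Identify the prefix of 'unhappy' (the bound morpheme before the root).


The word 'unhappy' = 'un' (prefix) + 'happy' (root). The prefix is 'un'.

un


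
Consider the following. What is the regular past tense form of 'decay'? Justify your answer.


Apply rule: Add -ed. 'decay' becomes 'decayed'.

decayed


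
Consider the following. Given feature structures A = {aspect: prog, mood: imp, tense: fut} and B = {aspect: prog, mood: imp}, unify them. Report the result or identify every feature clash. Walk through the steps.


Compare features:
aspect: A=prog vs B=prog -> unified: prog
mood: A=imp vs B=imp -> unified: imp
tense: A=fut vs B=_ -> unified: fut
No clashes found.

Unified: {aspect: prog, mood: imp, tense: fut}


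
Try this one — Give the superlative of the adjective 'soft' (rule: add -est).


Apply superlative formation (add -est): 'soft' -> 'softest'.

softest


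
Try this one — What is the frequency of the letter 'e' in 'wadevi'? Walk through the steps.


Letter 'e' in 'wadevi': found at position(s) 4 = 1 occurrence(s).

1


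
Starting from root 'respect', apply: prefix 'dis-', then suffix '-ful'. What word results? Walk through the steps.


Step 1: Add prefix 'dis-' to 'respect' = 'disrespect'
Step 2: Add suffix '-ful' to 'disrespect' = 'disrespectful'

disrespectful


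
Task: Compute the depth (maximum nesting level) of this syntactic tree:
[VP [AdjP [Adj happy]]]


Count bracket nesting levels:
'[' at pos 0: depth = 1
'[' at pos 4: depth = 2
'[' at pos 10: depth = 3
Maximum depth reached: 3

3
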